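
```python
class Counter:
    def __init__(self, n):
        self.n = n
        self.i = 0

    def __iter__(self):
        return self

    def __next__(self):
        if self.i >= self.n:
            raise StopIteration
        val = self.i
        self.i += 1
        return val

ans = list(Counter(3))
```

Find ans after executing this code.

Step 1: Counter(3) creates an iterator counting 0 to 2.
Step 2: list() consumes all values: [0, 1, 2].
Therefore ans = [0, 1, 2].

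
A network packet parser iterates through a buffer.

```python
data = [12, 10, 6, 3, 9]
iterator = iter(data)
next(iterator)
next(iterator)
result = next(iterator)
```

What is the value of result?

Step 1: Create iterator over [12, 10, 6, 3, 9].
Step 2: next() consumes 12.
Step 3: next() consumes 10.
Step 4: next() returns 6.
Therefore result = 6.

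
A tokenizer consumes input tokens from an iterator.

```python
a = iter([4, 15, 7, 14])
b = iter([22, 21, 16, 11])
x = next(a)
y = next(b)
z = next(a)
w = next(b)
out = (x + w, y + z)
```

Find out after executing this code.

Step 1: a iterates [4, 15, 7, 14], b iterates [22, 21, 16, 11].
Step 2: x = next(a) = 4, y = next(b) = 22.
Step 3: z = next(a) = 15, w = next(b) = 21.
Step 4: out = (4 + 21, 22 + 15) = (25, 37).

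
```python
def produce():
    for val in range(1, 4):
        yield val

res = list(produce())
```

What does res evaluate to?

Step 1: The generator yields each value from range(1, 4).
Step 2: list() consumes all yields: [1, 2, 3].
Therefore res = [1, 2, 3].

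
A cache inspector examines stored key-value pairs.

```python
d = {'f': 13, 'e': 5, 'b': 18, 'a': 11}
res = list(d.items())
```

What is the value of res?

Step 1: d.items() returns (key, value) pairs in insertion order.
Therefore res = [('f', 13), ('e', 5), ('b', 18), ('a', 11)].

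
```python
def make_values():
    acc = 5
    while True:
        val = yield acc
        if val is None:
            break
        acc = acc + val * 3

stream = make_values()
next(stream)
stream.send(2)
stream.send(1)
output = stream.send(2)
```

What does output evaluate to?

Step 1: next() -> yield acc=5.
Step 2: send(2) -> val=2, acc = 5 + 2*3 = 11, yield 11.
Step 3: send(1) -> val=1, acc = 11 + 1*3 = 14, yield 14.
Step 4: send(2) -> val=2, acc = 14 + 2*3 = 20, yield 20.
Therefore output = 20.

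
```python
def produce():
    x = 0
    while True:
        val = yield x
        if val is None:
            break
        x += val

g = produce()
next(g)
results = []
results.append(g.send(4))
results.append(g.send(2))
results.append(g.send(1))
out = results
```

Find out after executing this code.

Step 1: next(g) -> yield 0.
Step 2: send(4) -> x = 4, yield 4.
Step 3: send(2) -> x = 6, yield 6.
Step 4: send(1) -> x = 7, yield 7.
Therefore out = [4, 6, 7].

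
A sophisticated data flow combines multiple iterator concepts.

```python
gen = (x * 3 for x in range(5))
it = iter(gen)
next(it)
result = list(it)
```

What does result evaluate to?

Step 1: Generator produces [0, 3, 6, 9, 12].
Step 2: next(it) consumes first element (0).
Step 3: list(it) collects remaining: [3, 6, 9, 12].
Therefore result = [3, 6, 9, 12].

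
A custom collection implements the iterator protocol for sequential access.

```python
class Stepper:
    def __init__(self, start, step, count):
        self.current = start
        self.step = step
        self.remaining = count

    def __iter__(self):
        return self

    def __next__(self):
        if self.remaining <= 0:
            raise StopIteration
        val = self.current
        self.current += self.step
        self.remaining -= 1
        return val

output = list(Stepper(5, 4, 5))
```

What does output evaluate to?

Step 1: Stepper starts at 5, increments by 4, for 5 steps:
  Yield 5, then current += 4
  Yield 9, then current += 4
  Yield 13, then current += 4
  Yield 17, then current += 4
  Yield 21, then current += 4
Therefore output = [5, 9, 13, 17, 21].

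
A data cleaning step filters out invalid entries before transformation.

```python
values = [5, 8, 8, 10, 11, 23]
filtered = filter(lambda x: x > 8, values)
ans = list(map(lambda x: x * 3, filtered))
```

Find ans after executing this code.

Step 1: Filter values for elements > 8:
  5: removed
  8: removed
  8: removed
  10: kept
  11: kept
  23: kept
Step 2: Map x * 3 on filtered [10, 11, 23]:
  10 -> 30
  11 -> 33
  23 -> 69
Therefore ans = [30, 33, 69].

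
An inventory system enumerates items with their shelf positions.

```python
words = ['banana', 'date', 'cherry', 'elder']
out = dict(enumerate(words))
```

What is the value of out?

Step 1: enumerate pairs indices with words:
  0 -> 'banana'
  1 -> 'date'
  2 -> 'cherry'
  3 -> 'elder'
Therefore out = {0: 'banana', 1: 'date', 2: 'cherry', 3: 'elder'}.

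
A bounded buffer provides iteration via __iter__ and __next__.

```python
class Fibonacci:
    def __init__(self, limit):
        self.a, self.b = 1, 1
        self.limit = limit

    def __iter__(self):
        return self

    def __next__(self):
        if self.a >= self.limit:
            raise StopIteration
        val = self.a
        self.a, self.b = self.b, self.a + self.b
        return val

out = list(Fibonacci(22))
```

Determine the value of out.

Step 1: Fibonacci-like sequence (a=1, b=1) until >= 22:
  Yield 1, then a,b = 1,2
  Yield 1, then a,b = 2,3
  Yield 2, then a,b = 3,5
  Yield 3, then a,b = 5,8
  Yield 5, then a,b = 8,13
  Yield 8, then a,b = 13,21
  Yield 13, then a,b = 21,34
  Yield 21, then a,b = 34,55
Step 2: 34 >= 22, stop.
Therefore out = [1, 1, 2, 3, 5, 8, 13, 21].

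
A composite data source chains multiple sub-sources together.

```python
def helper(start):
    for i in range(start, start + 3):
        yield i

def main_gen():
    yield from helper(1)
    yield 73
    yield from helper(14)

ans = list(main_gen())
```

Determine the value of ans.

Step 1: main_gen() delegates to helper(1):
  yield 1
  yield 2
  yield 3
Step 2: yield 73
Step 3: Delegates to helper(14):
  yield 14
  yield 15
  yield 16
Therefore ans = [1, 2, 3, 73, 14, 15, 16].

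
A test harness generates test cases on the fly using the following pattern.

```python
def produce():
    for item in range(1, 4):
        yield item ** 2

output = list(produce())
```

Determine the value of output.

Step 1: For each item in range(1, 4), yield item**2:
  item=1: yield 1**2 = 1
  item=2: yield 2**2 = 4
  item=3: yield 3**2 = 9
Therefore output = [1, 4, 9].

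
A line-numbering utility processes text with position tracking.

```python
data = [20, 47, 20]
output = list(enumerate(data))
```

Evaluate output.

Step 1: enumerate pairs each element with its index:
  (0, 20)
  (1, 47)
  (2, 20)
Therefore output = [(0, 20), (1, 47), (2, 20)].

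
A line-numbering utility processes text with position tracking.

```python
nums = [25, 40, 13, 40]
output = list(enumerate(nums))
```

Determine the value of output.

Step 1: enumerate pairs each element with its index:
  (0, 25)
  (1, 40)
  (2, 13)
  (3, 40)
Therefore output = [(0, 25), (1, 40), (2, 13), (3, 40)].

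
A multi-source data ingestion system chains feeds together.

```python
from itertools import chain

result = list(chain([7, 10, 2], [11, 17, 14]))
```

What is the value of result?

Step 1: chain() concatenates iterables: [7, 10, 2] + [11, 17, 14].
Therefore result = [7, 10, 2, 11, 17, 14].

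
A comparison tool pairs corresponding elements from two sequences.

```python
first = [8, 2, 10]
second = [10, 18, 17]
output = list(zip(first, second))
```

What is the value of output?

Step 1: zip pairs elements at same index:
  Index 0: (8, 10)
  Index 1: (2, 18)
  Index 2: (10, 17)
Therefore output = [(8, 10), (2, 18), (10, 17)].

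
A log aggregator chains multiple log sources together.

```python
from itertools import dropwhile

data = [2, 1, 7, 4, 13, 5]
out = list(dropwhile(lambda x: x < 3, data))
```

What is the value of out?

Step 1: dropwhile drops elements while < 3:
  2 < 3: dropped
  1 < 3: dropped
  7: kept (dropping stopped)
Step 2: Remaining elements kept regardless of condition.
Therefore out = [7, 4, 13, 5].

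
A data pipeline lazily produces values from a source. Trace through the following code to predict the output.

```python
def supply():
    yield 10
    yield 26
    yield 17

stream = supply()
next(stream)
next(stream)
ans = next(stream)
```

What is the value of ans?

Step 1: supply() creates a generator.
Step 2: next(stream) yields 10 (consumed and discarded).
Step 3: next(stream) yields 26 (consumed and discarded).
Step 4: next(stream) yields 17, assigned to ans.
Therefore ans = 17.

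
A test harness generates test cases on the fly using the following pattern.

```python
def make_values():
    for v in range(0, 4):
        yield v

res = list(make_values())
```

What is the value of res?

Step 1: The generator yields each value from range(0, 4).
Step 2: list() consumes all yields: [0, 1, 2, 3].
Therefore res = [0, 1, 2, 3].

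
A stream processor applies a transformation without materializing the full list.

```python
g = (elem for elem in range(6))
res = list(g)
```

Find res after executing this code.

Step 1: Generator expression iterates range(6): [0, 1, 2, 3, 4, 5].
Step 2: list() collects all values.
Therefore res = [0, 1, 2, 3, 4, 5].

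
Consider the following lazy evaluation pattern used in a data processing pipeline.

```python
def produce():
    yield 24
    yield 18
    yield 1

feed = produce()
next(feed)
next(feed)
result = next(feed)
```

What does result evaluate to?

Step 1: produce() creates a generator.
Step 2: next(feed) yields 24 (consumed and discarded).
Step 3: next(feed) yields 18 (consumed and discarded).
Step 4: next(feed) yields 1, assigned to result.
Therefore result = 1.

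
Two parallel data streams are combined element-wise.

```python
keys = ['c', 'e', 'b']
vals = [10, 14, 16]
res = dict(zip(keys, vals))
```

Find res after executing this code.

Step 1: zip pairs keys with values:
  'c' -> 10
  'e' -> 14
  'b' -> 16
Therefore res = {'c': 10, 'e': 14, 'b': 16}.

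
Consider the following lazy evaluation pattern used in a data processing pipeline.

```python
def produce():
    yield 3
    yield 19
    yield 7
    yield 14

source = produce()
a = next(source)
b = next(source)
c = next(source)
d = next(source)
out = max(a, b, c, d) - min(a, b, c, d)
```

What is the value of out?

Step 1: Create generator and consume all values:
  a = next(source) = 3
  b = next(source) = 19
  c = next(source) = 7
  d = next(source) = 14
Step 2: max = 19, min = 3, out = 19 - 3 = 16.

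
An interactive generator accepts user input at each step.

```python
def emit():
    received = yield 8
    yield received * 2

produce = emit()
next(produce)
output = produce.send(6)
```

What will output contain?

Step 1: next(produce) advances to first yield, producing 8.
Step 2: send(6) resumes, received = 6.
Step 3: yield received * 2 = 6 * 2 = 12.
Therefore output = 12.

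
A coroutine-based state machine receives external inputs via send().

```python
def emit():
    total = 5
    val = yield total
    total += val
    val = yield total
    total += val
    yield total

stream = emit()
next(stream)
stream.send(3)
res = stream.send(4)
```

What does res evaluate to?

Step 1: next() -> yield total=5.
Step 2: send(3) -> val=3, total = 5+3 = 8, yield 8.
Step 3: send(4) -> val=4, total = 8+4 = 12, yield 12.
Therefore res = 12.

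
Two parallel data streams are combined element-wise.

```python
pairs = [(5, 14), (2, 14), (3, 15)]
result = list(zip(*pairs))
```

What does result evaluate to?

Step 1: zip(*pairs) transposes: unzips [(5, 14), (2, 14), (3, 15)] into separate sequences.
Step 2: First elements: (5, 2, 3), second elements: (14, 14, 15).
Therefore result = [(5, 2, 3), (14, 14, 15)].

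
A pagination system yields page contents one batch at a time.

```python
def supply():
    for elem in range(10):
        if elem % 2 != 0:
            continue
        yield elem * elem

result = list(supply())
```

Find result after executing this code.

Step 1: Only yield elem**2 when elem is divisible by 2:
  elem=0: 0 % 2 == 0, yield 0**2 = 0
  elem=2: 2 % 2 == 0, yield 2**2 = 4
  elem=4: 4 % 2 == 0, yield 4**2 = 16
  elem=6: 6 % 2 == 0, yield 6**2 = 36
  elem=8: 8 % 2 == 0, yield 8**2 = 64
Therefore result = [0, 4, 16, 36, 64].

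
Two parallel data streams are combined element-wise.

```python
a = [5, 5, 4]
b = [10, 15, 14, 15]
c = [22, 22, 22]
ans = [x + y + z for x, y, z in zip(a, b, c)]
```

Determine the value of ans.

Step 1: zip three lists (truncates to shortest, len=3):
  5 + 10 + 22 = 37
  5 + 15 + 22 = 42
  4 + 14 + 22 = 40
Therefore ans = [37, 42, 40].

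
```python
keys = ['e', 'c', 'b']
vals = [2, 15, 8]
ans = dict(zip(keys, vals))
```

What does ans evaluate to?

Step 1: zip pairs keys with values:
  'e' -> 2
  'c' -> 15
  'b' -> 8
Therefore ans = {'e': 2, 'c': 15, 'b': 8}.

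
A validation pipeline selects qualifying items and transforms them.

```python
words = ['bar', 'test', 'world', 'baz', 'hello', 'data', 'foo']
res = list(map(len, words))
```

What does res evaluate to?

Step 1: Map len() to each word:
  'bar' -> 3
  'test' -> 4
  'world' -> 5
  'baz' -> 3
  'hello' -> 5
  'data' -> 4
  'foo' -> 3
Therefore res = [3, 4, 5, 3, 5, 4, 3].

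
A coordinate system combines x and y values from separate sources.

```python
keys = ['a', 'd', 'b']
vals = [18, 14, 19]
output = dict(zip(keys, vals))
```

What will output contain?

Step 1: zip pairs keys with values:
  'a' -> 18
  'd' -> 14
  'b' -> 19
Therefore output = {'a': 18, 'd': 14, 'b': 19}.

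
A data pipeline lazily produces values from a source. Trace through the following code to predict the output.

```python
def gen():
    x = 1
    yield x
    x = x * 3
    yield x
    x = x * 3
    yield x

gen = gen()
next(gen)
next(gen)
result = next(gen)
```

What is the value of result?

Step 1: Trace through generator execution:
  Yield 1: x starts at 1, yield 1
  Yield 2: x = 1 * 3 = 3, yield 3
  Yield 3: x = 3 * 3 = 9, yield 9
Step 2: First next() gets 1, second next() gets the second value, third next() yields 9.
Therefore result = 9.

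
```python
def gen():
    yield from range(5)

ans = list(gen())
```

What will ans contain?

Step 1: yield from delegates to the iterable, yielding each element.
Step 2: Collected values: [0, 1, 2, 3, 4].
Therefore ans = [0, 1, 2, 3, 4].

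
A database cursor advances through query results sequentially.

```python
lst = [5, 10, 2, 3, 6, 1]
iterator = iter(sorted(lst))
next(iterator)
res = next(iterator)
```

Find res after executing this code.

Step 1: sorted([5, 10, 2, 3, 6, 1]) = [1, 2, 3, 5, 6, 10].
Step 2: Create iterator and skip 1 elements.
Step 3: next() returns 2.
Therefore res = 2.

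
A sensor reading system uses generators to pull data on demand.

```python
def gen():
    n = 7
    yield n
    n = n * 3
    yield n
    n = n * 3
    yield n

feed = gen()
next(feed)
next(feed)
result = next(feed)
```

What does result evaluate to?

Step 1: Trace through generator execution:
  Yield 1: n starts at 7, yield 7
  Yield 2: n = 7 * 3 = 21, yield 21
  Yield 3: n = 21 * 3 = 63, yield 63
Step 2: First next() gets 7, second next() gets the second value, third next() yields 63.
Therefore result = 63.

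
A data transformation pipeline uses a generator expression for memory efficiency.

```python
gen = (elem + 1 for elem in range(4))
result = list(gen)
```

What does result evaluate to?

Step 1: For each elem in range(4), compute elem+1:
  elem=0: 0+1 = 1
  elem=1: 1+1 = 2
  elem=2: 2+1 = 3
  elem=3: 3+1 = 4
Therefore result = [1, 2, 3, 4].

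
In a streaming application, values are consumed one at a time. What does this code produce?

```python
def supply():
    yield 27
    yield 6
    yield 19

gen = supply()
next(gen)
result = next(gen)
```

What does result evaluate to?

Step 1: supply() creates a generator.
Step 2: next(gen) yields 27 (consumed and discarded).
Step 3: next(gen) yields 6, assigned to result.
Therefore result = 6.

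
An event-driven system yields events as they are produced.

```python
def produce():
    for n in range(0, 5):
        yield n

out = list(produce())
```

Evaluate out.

Step 1: The generator yields each value from range(0, 5).
Step 2: list() consumes all yields: [0, 1, 2, 3, 4].
Therefore out = [0, 1, 2, 3, 4].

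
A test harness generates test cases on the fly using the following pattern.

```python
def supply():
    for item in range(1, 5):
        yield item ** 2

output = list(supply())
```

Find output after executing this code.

Step 1: For each item in range(1, 5), yield item**2:
  item=1: yield 1**2 = 1
  item=2: yield 2**2 = 4
  item=3: yield 3**2 = 9
  item=4: yield 4**2 = 16
Therefore output = [1, 4, 9, 16].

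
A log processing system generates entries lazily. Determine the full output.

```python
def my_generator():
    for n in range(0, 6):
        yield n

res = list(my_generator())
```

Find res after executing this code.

Step 1: The generator yields each value from range(0, 6).
Step 2: list() consumes all yields: [0, 1, 2, 3, 4, 5].
Therefore res = [0, 1, 2, 3, 4, 5].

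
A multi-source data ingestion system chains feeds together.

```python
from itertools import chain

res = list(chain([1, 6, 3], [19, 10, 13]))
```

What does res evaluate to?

Step 1: chain() concatenates iterables: [1, 6, 3] + [19, 10, 13].
Therefore res = [1, 6, 3, 19, 10, 13].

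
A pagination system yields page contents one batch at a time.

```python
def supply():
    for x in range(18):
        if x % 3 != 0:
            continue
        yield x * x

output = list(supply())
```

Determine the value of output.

Step 1: Only yield x**2 when x is divisible by 3:
  x=0: 0 % 3 == 0, yield 0**2 = 0
  x=3: 3 % 3 == 0, yield 3**2 = 9
  x=6: 6 % 3 == 0, yield 6**2 = 36
  x=9: 9 % 3 == 0, yield 9**2 = 81
  x=12: 12 % 3 == 0, yield 12**2 = 144
  x=15: 15 % 3 == 0, yield 15**2 = 225
Therefore output = [0, 9, 36, 81, 144, 225].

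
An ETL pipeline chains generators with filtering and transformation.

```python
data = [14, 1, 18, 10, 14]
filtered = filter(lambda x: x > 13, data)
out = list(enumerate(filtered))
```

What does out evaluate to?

Step 1: Filter [14, 1, 18, 10, 14] for > 13: [14, 18, 14].
Step 2: enumerate re-indexes from 0: [(0, 14), (1, 18), (2, 14)].
Therefore out = [(0, 14), (1, 18), (2, 14)].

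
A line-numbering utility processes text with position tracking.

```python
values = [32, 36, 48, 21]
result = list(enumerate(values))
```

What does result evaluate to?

Step 1: enumerate pairs each element with its index:
  (0, 32)
  (1, 36)
  (2, 48)
  (3, 21)
Therefore result = [(0, 32), (1, 36), (2, 48), (3, 21)].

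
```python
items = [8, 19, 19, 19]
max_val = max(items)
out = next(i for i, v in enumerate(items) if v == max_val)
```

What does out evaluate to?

Step 1: max([8, 19, 19, 19]) = 19.
Step 2: Find first index where value == 19:
  Index 0: 8 != 19
  Index 1: 19 == 19, found!
Therefore out = 1.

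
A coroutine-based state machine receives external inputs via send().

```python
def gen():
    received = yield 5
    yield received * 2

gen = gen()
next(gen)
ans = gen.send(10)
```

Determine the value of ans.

Step 1: next(gen) advances to first yield, producing 5.
Step 2: send(10) resumes, received = 10.
Step 3: yield received * 2 = 10 * 2 = 20.
Therefore ans = 20.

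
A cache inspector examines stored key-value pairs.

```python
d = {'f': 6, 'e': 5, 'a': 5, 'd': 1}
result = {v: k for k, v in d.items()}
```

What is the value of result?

Step 1: Invert dict (swap keys and values):
  'f': 6 -> 6: 'f'
  'e': 5 -> 5: 'e'
  'a': 5 -> 5: 'a'
  'd': 1 -> 1: 'd'
Therefore result = {6: 'f', 5: 'a', 1: 'd'}.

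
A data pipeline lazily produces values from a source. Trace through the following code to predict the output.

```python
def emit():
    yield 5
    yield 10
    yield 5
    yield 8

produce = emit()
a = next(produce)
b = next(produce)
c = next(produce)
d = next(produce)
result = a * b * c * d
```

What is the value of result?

Step 1: Create generator and consume all values:
  a = next(produce) = 5
  b = next(produce) = 10
  c = next(produce) = 5
  d = next(produce) = 8
Step 2: result = 5 * 10 * 5 * 8 = 2000.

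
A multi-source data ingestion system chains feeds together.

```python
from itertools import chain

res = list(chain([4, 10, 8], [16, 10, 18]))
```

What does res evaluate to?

Step 1: chain() concatenates iterables: [4, 10, 8] + [16, 10, 18].
Therefore res = [4, 10, 8, 16, 10, 18].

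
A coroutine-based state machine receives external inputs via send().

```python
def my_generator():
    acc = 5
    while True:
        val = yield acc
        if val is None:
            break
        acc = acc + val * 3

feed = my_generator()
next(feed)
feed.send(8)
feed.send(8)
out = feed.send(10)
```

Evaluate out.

Step 1: next() -> yield acc=5.
Step 2: send(8) -> val=8, acc = 5 + 8*3 = 29, yield 29.
Step 3: send(8) -> val=8, acc = 29 + 8*3 = 53, yield 53.
Step 4: send(10) -> val=10, acc = 53 + 10*3 = 83, yield 83.
Therefore out = 83.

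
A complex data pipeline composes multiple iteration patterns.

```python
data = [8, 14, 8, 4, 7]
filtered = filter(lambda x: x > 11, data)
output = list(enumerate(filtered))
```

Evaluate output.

Step 1: Filter [8, 14, 8, 4, 7] for > 11: [14].
Step 2: enumerate re-indexes from 0: [(0, 14)].
Therefore output = [(0, 14)].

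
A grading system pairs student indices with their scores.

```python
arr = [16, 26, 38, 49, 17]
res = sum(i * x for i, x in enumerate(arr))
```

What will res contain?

Step 1: Compute i * x for each (i, x) in enumerate([16, 26, 38, 49, 17]):
  i=0, x=16: 0*16 = 0
  i=1, x=26: 1*26 = 26
  i=2, x=38: 2*38 = 76
  i=3, x=49: 3*49 = 147
  i=4, x=17: 4*17 = 68
Step 2: sum = 0 + 26 + 76 + 147 + 68 = 317.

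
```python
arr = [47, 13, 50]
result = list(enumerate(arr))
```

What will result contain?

Step 1: enumerate pairs each element with its index:
  (0, 47)
  (1, 13)
  (2, 50)
Therefore result = [(0, 47), (1, 13), (2, 50)].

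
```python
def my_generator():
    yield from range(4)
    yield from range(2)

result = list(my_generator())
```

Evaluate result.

Step 1: Trace yields in order:
  yield 0
  yield 1
  yield 2
  yield 3
  yield 0
  yield 1
Therefore result = [0, 1, 2, 3, 0, 1].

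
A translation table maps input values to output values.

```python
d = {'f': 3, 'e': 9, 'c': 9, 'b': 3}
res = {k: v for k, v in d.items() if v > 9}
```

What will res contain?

Step 1: Filter items where value > 9:
  'f': 3 <= 9: removed
  'e': 9 <= 9: removed
  'c': 9 <= 9: removed
  'b': 3 <= 9: removed
Therefore res = {}.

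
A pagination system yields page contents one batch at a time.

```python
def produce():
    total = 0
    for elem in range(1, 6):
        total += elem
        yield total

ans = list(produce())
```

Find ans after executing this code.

Step 1: Generator accumulates running sum:
  elem=1: total = 1, yield 1
  elem=2: total = 3, yield 3
  elem=3: total = 6, yield 6
  elem=4: total = 10, yield 10
  elem=5: total = 15, yield 15
Therefore ans = [1, 3, 6, 10, 15].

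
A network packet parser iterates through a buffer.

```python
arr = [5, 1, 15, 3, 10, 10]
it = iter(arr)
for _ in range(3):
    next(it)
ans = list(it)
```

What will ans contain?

Step 1: Create iterator over [5, 1, 15, 3, 10, 10].
Step 2: Advance 3 positions (consuming [5, 1, 15]).
Step 3: list() collects remaining elements: [3, 10, 10].
Therefore ans = [3, 10, 10].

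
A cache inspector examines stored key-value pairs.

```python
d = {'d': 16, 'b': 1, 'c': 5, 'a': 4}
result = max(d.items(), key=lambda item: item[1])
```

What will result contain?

Step 1: Find item with maximum value:
  ('d', 16)
  ('b', 1)
  ('c', 5)
  ('a', 4)
Step 2: Maximum value is 16 at key 'd'.
Therefore result = ('d', 16).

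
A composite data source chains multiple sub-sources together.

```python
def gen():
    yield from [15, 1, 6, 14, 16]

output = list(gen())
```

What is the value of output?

Step 1: yield from delegates to the iterable, yielding each element.
Step 2: Collected values: [15, 1, 6, 14, 16].
Therefore output = [15, 1, 6, 14, 16].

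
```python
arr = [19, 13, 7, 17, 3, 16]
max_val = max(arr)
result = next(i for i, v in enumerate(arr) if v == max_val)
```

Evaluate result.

Step 1: max([19, 13, 7, 17, 3, 16]) = 19.
Step 2: Find first index where value == 19:
  Index 0: 19 == 19, found!
Therefore result = 0.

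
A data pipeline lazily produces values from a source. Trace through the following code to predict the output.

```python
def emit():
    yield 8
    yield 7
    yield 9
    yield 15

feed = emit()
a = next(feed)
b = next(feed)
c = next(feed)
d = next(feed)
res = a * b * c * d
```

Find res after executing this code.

Step 1: Create generator and consume all values:
  a = next(feed) = 8
  b = next(feed) = 7
  c = next(feed) = 9
  d = next(feed) = 15
Step 2: res = 8 * 7 * 9 * 15 = 7560.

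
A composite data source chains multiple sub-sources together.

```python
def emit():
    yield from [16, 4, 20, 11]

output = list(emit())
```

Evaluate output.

Step 1: yield from delegates to the iterable, yielding each element.
Step 2: Collected values: [16, 4, 20, 11].
Therefore output = [16, 4, 20, 11].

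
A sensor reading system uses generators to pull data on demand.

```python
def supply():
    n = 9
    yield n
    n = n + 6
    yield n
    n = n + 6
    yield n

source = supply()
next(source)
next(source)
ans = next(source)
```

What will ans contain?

Step 1: Trace through generator execution:
  Yield 1: n starts at 9, yield 9
  Yield 2: n = 9 + 6 = 15, yield 15
  Yield 3: n = 15 + 6 = 21, yield 21
Step 2: First next() gets 9, second next() gets the second value, third next() yields 21.
Therefore ans = 21.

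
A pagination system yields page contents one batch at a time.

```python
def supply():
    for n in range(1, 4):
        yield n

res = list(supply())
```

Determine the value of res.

Step 1: The generator yields each value from range(1, 4).
Step 2: list() consumes all yields: [1, 2, 3].
Therefore res = [1, 2, 3].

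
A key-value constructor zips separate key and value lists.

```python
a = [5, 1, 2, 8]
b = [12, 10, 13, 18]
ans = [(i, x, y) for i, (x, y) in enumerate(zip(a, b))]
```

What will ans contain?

Step 1: enumerate(zip(a, b)) gives index with paired elements:
  i=0: (5, 12)
  i=1: (1, 10)
  i=2: (2, 13)
  i=3: (8, 18)
Therefore ans = [(0, 5, 12), (1, 1, 10), (2, 2, 13), (3, 8, 18)].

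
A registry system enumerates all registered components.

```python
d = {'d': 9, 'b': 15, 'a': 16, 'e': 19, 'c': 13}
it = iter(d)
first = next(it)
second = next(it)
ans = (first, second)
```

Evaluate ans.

Step 1: iter(d) iterates over keys: ['d', 'b', 'a', 'e', 'c'].
Step 2: first = next(it) = 'd', second = next(it) = 'b'.
Therefore ans = ('d', 'b').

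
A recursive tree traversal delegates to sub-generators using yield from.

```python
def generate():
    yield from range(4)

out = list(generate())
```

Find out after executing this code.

Step 1: yield from delegates to the iterable, yielding each element.
Step 2: Collected values: [0, 1, 2, 3].
Therefore out = [0, 1, 2, 3].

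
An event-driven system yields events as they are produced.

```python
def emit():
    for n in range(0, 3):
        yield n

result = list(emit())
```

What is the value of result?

Step 1: The generator yields each value from range(0, 3).
Step 2: list() consumes all yields: [0, 1, 2].
Therefore result = [0, 1, 2].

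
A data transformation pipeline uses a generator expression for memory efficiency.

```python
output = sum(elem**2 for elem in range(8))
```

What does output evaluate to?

Step 1: Compute elem**2 for each elem in range(8):
  elem=0: 0**2 = 0
  elem=1: 1**2 = 1
  elem=2: 2**2 = 4
  elem=3: 3**2 = 9
  elem=4: 4**2 = 16
  elem=5: 5**2 = 25
  elem=6: 6**2 = 36
  elem=7: 7**2 = 49
Step 2: sum = 0 + 1 + 4 + 9 + 16 + 25 + 36 + 49 = 140.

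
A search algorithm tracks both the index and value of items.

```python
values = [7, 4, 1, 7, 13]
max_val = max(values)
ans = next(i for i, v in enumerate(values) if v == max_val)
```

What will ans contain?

Step 1: max([7, 4, 1, 7, 13]) = 13.
Step 2: Find first index where value == 13:
  Index 0: 7 != 13
  Index 1: 4 != 13
  Index 2: 1 != 13
  Index 3: 7 != 13
  Index 4: 13 == 13, found!
Therefore ans = 4.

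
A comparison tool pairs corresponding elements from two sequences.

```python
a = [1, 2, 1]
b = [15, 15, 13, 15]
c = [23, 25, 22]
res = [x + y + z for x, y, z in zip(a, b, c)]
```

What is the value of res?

Step 1: zip three lists (truncates to shortest, len=3):
  1 + 15 + 23 = 39
  2 + 15 + 25 = 42
  1 + 13 + 22 = 36
Therefore res = [39, 42, 36].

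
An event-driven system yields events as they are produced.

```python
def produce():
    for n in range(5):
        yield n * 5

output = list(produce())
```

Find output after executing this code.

Step 1: For each n in range(5), yield n * 5:
  n=0: yield 0 * 5 = 0
  n=1: yield 1 * 5 = 5
  n=2: yield 2 * 5 = 10
  n=3: yield 3 * 5 = 15
  n=4: yield 4 * 5 = 20
Therefore output = [0, 5, 10, 15, 20].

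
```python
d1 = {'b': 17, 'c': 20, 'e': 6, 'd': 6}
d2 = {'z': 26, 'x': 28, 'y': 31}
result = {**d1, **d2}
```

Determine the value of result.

Step 1: Merge d1 and d2 (d2 values override on key conflicts).
Step 2: d1 has keys ['b', 'c', 'e', 'd'], d2 has keys ['z', 'x', 'y'].
Therefore result = {'b': 17, 'c': 20, 'e': 6, 'd': 6, 'z': 26, 'x': 28, 'y': 31}.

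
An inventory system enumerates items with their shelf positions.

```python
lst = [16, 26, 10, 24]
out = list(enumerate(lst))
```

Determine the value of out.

Step 1: enumerate pairs each element with its index:
  (0, 16)
  (1, 26)
  (2, 10)
  (3, 24)
Therefore out = [(0, 16), (1, 26), (2, 10), (3, 24)].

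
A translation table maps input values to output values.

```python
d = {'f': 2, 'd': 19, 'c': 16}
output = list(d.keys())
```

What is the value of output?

Step 1: d.keys() returns the dictionary keys in insertion order.
Therefore output = ['f', 'd', 'c'].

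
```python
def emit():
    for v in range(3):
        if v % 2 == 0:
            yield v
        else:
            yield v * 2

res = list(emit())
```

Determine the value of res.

Step 1: For each v in range(3), yield v if even, else v*2:
  v=0 (even): yield 0
  v=1 (odd): yield 1*2 = 2
  v=2 (even): yield 2
Therefore res = [0, 2, 2].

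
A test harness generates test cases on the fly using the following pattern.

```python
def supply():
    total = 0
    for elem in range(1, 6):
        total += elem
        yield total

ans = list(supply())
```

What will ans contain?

Step 1: Generator accumulates running sum:
  elem=1: total = 1, yield 1
  elem=2: total = 3, yield 3
  elem=3: total = 6, yield 6
  elem=4: total = 10, yield 10
  elem=5: total = 15, yield 15
Therefore ans = [1, 3, 6, 10, 15].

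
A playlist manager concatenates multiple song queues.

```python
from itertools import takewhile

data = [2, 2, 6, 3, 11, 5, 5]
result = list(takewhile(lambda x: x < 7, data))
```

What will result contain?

Step 1: takewhile stops at first element >= 7:
  2 < 7: take
  2 < 7: take
  6 < 7: take
  3 < 7: take
  11 >= 7: stop
Therefore result = [2, 2, 6, 3].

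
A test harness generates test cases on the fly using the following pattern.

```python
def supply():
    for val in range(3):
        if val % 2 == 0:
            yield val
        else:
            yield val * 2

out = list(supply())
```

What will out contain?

Step 1: For each val in range(3), yield val if even, else val*2:
  val=0 (even): yield 0
  val=1 (odd): yield 1*2 = 2
  val=2 (even): yield 2
Therefore out = [0, 2, 2].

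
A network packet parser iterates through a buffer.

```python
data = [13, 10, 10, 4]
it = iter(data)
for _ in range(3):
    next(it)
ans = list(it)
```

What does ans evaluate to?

Step 1: Create iterator over [13, 10, 10, 4].
Step 2: Advance 3 positions (consuming [13, 10, 10]).
Step 3: list() collects remaining elements: [4].
Therefore ans = [4].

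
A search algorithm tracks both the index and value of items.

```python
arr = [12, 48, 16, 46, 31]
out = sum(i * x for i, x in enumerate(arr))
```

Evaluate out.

Step 1: Compute i * x for each (i, x) in enumerate([12, 48, 16, 46, 31]):
  i=0, x=12: 0*12 = 0
  i=1, x=48: 1*48 = 48
  i=2, x=16: 2*16 = 32
  i=3, x=46: 3*46 = 138
  i=4, x=31: 4*31 = 124
Step 2: sum = 0 + 48 + 32 + 138 + 124 = 342.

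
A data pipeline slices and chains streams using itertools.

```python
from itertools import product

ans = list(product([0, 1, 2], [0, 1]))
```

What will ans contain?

Step 1: product([0, 1, 2], [0, 1]) gives all pairs:
  (0, 0)
  (0, 1)
  (1, 0)
  (1, 1)
  (2, 0)
  (2, 1)
Therefore ans = [(0, 0), (0, 1), (1, 0), (1, 1), (2, 0), (2, 1)].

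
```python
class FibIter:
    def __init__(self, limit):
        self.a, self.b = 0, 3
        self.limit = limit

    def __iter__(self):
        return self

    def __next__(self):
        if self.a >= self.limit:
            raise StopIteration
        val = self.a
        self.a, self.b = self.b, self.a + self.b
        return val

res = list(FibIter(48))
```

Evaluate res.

Step 1: Fibonacci-like sequence (a=0, b=3) until >= 48:
  Yield 0, then a,b = 3,3
  Yield 3, then a,b = 3,6
  Yield 3, then a,b = 6,9
  Yield 6, then a,b = 9,15
  Yield 9, then a,b = 15,24
  Yield 15, then a,b = 24,39
  Yield 24, then a,b = 39,63
  Yield 39, then a,b = 63,102
Step 2: 63 >= 48, stop.
Therefore res = [0, 3, 3, 6, 9, 15, 24, 39].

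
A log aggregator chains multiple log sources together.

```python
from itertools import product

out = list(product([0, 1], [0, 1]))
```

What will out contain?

Step 1: product([0, 1], [0, 1]) gives all pairs:
  (0, 0)
  (0, 1)
  (1, 0)
  (1, 1)
Therefore out = [(0, 0), (0, 1), (1, 0), (1, 1)].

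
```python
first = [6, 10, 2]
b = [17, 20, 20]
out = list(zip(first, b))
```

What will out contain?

Step 1: zip pairs elements at same index:
  Index 0: (6, 17)
  Index 1: (10, 20)
  Index 2: (2, 20)
Therefore out = [(6, 17), (10, 20), (2, 20)].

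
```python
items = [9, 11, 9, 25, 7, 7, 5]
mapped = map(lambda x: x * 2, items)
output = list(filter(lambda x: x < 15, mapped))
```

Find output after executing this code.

Step 1: Map x * 2:
  9 -> 18
  11 -> 22
  9 -> 18
  25 -> 50
  7 -> 14
  7 -> 14
  5 -> 10
Step 2: Filter for < 15:
  18: removed
  22: removed
  18: removed
  50: removed
  14: kept
  14: kept
  10: kept
Therefore output = [14, 14, 10].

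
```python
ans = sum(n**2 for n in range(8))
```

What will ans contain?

Step 1: Compute n**2 for each n in range(8):
  n=0: 0**2 = 0
  n=1: 1**2 = 1
  n=2: 2**2 = 4
  n=3: 3**2 = 9
  n=4: 4**2 = 16
  n=5: 5**2 = 25
  n=6: 6**2 = 36
  n=7: 7**2 = 49
Step 2: sum = 0 + 1 + 4 + 9 + 16 + 25 + 36 + 49 = 140.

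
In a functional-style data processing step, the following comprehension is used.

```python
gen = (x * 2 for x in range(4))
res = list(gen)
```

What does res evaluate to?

Step 1: For each x in range(4), compute x*2:
  x=0: 0*2 = 0
  x=1: 1*2 = 2
  x=2: 2*2 = 4
  x=3: 3*2 = 6
Therefore res = [0, 2, 4, 6].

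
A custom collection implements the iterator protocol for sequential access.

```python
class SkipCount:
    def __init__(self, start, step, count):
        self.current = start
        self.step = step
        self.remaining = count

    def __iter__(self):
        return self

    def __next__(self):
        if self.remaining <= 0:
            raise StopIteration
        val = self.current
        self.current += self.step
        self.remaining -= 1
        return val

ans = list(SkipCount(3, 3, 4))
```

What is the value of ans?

Step 1: SkipCount starts at 3, increments by 3, for 4 steps:
  Yield 3, then current += 3
  Yield 6, then current += 3
  Yield 9, then current += 3
  Yield 12, then current += 3
Therefore ans = [3, 6, 9, 12].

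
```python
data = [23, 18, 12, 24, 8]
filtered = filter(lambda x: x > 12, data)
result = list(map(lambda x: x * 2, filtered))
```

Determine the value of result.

Step 1: Filter data for elements > 12:
  23: kept
  18: kept
  12: removed
  24: kept
  8: removed
Step 2: Map x * 2 on filtered [23, 18, 24]:
  23 -> 46
  18 -> 36
  24 -> 48
Therefore result = [46, 36, 48].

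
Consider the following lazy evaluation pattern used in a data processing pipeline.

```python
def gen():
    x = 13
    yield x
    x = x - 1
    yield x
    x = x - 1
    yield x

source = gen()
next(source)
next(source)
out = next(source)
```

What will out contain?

Step 1: Trace through generator execution:
  Yield 1: x starts at 13, yield 13
  Yield 2: x = 13 - 1 = 12, yield 12
  Yield 3: x = 12 - 1 = 11, yield 11
Step 2: First next() gets 13, second next() gets the second value, third next() yields 11.
Therefore out = 11.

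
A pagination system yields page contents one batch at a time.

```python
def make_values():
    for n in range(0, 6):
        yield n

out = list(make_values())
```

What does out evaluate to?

Step 1: The generator yields each value from range(0, 6).
Step 2: list() consumes all yields: [0, 1, 2, 3, 4, 5].
Therefore out = [0, 1, 2, 3, 4, 5].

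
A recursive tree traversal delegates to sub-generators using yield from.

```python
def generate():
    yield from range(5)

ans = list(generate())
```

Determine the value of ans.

Step 1: yield from delegates to the iterable, yielding each element.
Step 2: Collected values: [0, 1, 2, 3, 4].
Therefore ans = [0, 1, 2, 3, 4].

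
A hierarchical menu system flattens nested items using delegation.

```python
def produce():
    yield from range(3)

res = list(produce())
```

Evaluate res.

Step 1: yield from delegates to the iterable, yielding each element.
Step 2: Collected values: [0, 1, 2].
Therefore res = [0, 1, 2].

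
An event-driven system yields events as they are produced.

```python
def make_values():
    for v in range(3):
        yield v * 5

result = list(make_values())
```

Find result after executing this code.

Step 1: For each v in range(3), yield v * 5:
  v=0: yield 0 * 5 = 0
  v=1: yield 1 * 5 = 5
  v=2: yield 2 * 5 = 10
Therefore result = [0, 5, 10].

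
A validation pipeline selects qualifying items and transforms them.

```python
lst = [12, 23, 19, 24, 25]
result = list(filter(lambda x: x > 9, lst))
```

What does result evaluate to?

Step 1: Filter elements > 9:
  12: kept
  23: kept
  19: kept
  24: kept
  25: kept
Therefore result = [12, 23, 19, 24, 25].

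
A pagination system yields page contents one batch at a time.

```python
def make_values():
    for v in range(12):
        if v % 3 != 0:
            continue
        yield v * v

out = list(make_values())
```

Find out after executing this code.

Step 1: Only yield v**2 when v is divisible by 3:
  v=0: 0 % 3 == 0, yield 0**2 = 0
  v=3: 3 % 3 == 0, yield 3**2 = 9
  v=6: 6 % 3 == 0, yield 6**2 = 36
  v=9: 9 % 3 == 0, yield 9**2 = 81
Therefore out = [0, 9, 36, 81].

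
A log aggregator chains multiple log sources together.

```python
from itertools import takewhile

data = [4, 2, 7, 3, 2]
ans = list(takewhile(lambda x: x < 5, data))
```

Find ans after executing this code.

Step 1: takewhile stops at first element >= 5:
  4 < 5: take
  2 < 5: take
  7 >= 5: stop
Therefore ans = [4, 2].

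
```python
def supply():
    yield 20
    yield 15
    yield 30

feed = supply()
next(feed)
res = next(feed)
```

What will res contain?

Step 1: supply() creates a generator.
Step 2: next(feed) yields 20 (consumed and discarded).
Step 3: next(feed) yields 15, assigned to res.
Therefore res = 15.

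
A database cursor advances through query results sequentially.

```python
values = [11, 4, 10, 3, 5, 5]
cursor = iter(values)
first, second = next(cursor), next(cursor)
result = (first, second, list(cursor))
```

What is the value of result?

Step 1: Create iterator over [11, 4, 10, 3, 5, 5].
Step 2: first = 11, second = 4.
Step 3: Remaining elements: [10, 3, 5, 5].
Therefore result = (11, 4, [10, 3, 5, 5]).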